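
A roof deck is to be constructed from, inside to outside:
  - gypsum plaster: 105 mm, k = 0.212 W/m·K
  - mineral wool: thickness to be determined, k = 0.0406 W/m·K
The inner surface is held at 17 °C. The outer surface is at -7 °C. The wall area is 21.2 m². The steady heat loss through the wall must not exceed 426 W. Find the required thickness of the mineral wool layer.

L ≈ 28.4 mm

Model the wall as resistances in series:
R_gypsum plaster = L/(kA) = 0.105/(0.212×21.2) = 0.02336 K/W
Sum of the known resistances R_other = 0.02336 K/W
Required total resistance R_tot = ΔT/Q_allow = 24/426 = 0.05634 K/W
R_mineral wool = R_tot − R_other = 0.03298 K/W
L = R·k·A = 0.03298×0.0406×21.2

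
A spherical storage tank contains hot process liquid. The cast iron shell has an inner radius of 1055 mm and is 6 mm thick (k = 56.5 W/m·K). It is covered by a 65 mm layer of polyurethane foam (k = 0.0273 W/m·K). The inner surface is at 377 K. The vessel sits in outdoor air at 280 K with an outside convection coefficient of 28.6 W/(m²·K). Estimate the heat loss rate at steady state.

Each spherical layer contributes R = (1/r_i − 1/r_o)/(4πk):
R_cast iron shell = (1/1.055 − 1/1.061)/(4π×56.5) = 7.55×10^-6 K/W
R_polyurethane foam = (1/1.061 − 1/1.126)/(4π×0.0273) = 0.1586 K/W
R_outer film = 1/(h·4πr_o²) = 1/(28.6×4π×1.126²) = 0.002195 K/W
R_total = 0.1608 K/W
Q = ΔT/R_total = 97/0.1608

Q ≈ 603 W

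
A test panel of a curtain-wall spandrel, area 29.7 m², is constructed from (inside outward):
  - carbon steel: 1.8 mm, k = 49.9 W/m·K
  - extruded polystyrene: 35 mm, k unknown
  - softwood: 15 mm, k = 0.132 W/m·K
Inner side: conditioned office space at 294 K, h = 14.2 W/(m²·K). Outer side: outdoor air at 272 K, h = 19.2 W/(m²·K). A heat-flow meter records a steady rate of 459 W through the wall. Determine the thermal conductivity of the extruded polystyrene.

Treating each layer as a thermal resistance in series:
R_inner film = 1/(h_i·A) = 1/(14.2×29.7) = 0.002371 K/W
R_carbon steel = L/(kA) = 0.0018/(49.9×29.7) = 1.215×10^-6 K/W
R_softwood = L/(kA) = 0.015/(0.132×29.7) = 0.003826 K/W
R_outer film = 1/(h_o·A) = 1/(19.2×29.7) = 0.001754 K/W
Sum of known resistances R_other = 0.007952 K/W
Total R = ΔT/Q = 22/459 = 0.04793 K/W
R_extruded polystyrene = R_total − R_other = 0.03998 K/W
k = L/(R·A) = 0.035/(0.03998×29.7)

k ≈ 0.0295 W/(m·K)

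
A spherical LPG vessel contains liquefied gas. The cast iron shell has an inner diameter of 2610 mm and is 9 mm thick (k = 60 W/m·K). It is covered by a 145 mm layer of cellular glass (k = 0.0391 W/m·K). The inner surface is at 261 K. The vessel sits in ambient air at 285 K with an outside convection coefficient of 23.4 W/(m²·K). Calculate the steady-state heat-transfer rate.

Each spherical layer contributes R = (1/r_i − 1/r_o)/(4πk):
R_cast iron shell = (1/1.305 − 1/1.314)/(4π×60) = 6.961×10^-6 K/W
R_cellular glass = (1/1.314 − 1/1.459)/(4π×0.0391) = 0.1539 K/W
R_outer film = 1/(h·4πr_o²) = 1/(23.4×4π×1.459²) = 0.001598 K/W
R_total = 0.1555 K/W
Q = ΔT/R_total = 24/0.1555

Q ≈ 154 W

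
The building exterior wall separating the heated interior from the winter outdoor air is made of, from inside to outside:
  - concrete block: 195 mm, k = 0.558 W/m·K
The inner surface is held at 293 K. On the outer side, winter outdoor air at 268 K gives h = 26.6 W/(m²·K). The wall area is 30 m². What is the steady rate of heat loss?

Q ≈ 1940 W

Treating each layer as a thermal resistance in series:
R_concrete block = L/(kA) = 0.195/(0.558×30) = 0.01165 K/W
R_outer film = 1/(h_o·A) = 1/(26.6×30) = 0.001253 K/W
R_total = 0.0129 K/W
Q = ΔT / R_total = 25 / 0.0129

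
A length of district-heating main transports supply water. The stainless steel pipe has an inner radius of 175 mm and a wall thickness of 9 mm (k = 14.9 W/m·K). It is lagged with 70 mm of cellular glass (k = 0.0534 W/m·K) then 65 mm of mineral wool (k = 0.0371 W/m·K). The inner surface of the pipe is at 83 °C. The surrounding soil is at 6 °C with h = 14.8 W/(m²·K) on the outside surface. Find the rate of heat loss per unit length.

q′ ≈ 39 W/m

Per-layer cylindrical resistances, series-summed:
R_stainless steel pipe wall = ln(184/175)/(2π×14.9×1) = 5.357×10^-4 K/W
R_cellular glass = ln(254/184)/(2π×0.0534×1) = 0.9609 K/W
R_mineral wool = ln(319/254)/(2π×0.0371×1) = 0.9775 K/W
R_outer film = 1/(h_o·2πr_oL) = 1/(14.8×2π×0.319×1) = 0.03371 K/W
R_total = 1.973 K/W
Q = ΔT/R_total = 77/1.973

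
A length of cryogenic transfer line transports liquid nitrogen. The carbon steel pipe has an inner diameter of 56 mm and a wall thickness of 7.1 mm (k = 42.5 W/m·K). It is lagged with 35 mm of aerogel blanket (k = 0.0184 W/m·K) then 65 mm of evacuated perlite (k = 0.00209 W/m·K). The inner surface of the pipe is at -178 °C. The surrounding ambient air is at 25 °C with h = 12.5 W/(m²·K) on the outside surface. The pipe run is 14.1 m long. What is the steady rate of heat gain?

Radial resistances (cylindrical: R_cond = ln(r_o/r_i)/(2πkL), R_conv = 1/(h·2πrL)):
R_carbon steel pipe wall = ln(35.1/28)/(2π×42.5×14.1) = 6.002×10^-5 K/W
R_aerogel blanket = ln(70.1/35.1)/(2π×0.0184×14.1) = 0.4243 K/W
R_evacuated perlite = ln(135.1/70.1)/(2π×0.00209×14.1) = 3.543 K/W
R_outer film = 1/(h_o·2πr_oL) = 1/(12.5×2π×0.1351×14.1) = 0.006684 K/W
R_total = 3.974 K/W
Q = ΔT/R_total = 203/3.974

Q ≈ 51.1 W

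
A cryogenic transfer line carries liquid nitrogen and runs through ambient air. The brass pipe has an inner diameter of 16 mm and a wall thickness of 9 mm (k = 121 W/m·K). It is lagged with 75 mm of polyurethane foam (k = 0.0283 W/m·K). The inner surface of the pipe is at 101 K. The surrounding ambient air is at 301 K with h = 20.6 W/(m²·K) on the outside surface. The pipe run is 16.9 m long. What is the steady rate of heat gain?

Treating each annulus and film as a series resistance:
R_brass pipe wall = ln(17/8)/(2π×121×16.9) = 5.867×10^-5 K/W
R_polyurethane foam = ln(92/17)/(2π×0.0283×16.9) = 0.5619 K/W
R_outer film = 1/(h_o·2πr_oL) = 1/(20.6×2π×0.092×16.9) = 0.004969 K/W
R_total = 0.5669 K/W
Q = ΔT/R_total = 200/0.5669

Q ≈ 353 W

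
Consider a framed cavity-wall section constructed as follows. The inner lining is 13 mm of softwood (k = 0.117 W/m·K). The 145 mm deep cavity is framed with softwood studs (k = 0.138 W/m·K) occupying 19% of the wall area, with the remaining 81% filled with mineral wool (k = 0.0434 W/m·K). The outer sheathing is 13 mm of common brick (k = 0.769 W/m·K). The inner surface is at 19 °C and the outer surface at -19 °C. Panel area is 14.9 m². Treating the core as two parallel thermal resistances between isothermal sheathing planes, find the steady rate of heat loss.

Sheathing layers in series; stud and cavity paths in parallel between them.
R_inner = 0.013/(0.117×14.9) = 0.007457 K/W
R_stud  = 0.145/(0.138×0.19×14.9) = 0.3711 K/W
R_cav   = 0.145/(0.0434×0.81×14.9) = 0.2768 K/W
1/R_core = 1/R_stud + 1/R_cav → R_core = 0.1586 K/W
R_outer = 0.013/(0.769×14.9) = 0.001135 K/W
R_total = 0.1672 K/W
Q = ΔT/R_total = 38/0.1672

Q ≈ 227 W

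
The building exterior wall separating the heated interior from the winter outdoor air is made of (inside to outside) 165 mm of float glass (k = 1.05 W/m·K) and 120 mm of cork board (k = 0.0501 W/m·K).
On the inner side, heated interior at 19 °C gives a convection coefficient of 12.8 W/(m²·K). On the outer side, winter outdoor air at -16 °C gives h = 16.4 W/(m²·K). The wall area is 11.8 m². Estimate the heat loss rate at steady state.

Q ≈ 153 W

Using the resistance-network approach (series):
R_inner film = 1/(h_i·A) = 1/(12.8×11.8) = 0.006621 K/W
R_float glass = L/(kA) = 0.165/(1.05×11.8) = 0.01332 K/W
R_cork board = L/(kA) = 0.12/(0.0501×11.8) = 0.203 K/W
R_outer film = 1/(h_o·A) = 1/(16.4×11.8) = 0.005167 K/W
R_total = 0.2281 K/W
Q = ΔT / R_total = 35 / 0.2281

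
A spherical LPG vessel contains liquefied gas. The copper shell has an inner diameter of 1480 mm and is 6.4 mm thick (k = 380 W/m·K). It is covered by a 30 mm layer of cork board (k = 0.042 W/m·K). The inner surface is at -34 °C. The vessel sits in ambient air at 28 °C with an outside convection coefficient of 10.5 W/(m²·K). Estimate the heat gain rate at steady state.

Radial (spherical) resistances in series:
R_copper shell = (1/0.74 − 1/0.7464)/(4π×380) = 2.427×10^-6 K/W
R_cork board = (1/0.7464 − 1/0.7764)/(4π×0.042) = 0.09809 K/W
R_outer film = 1/(h·4πr_o²) = 1/(10.5×4π×0.7764²) = 0.01257 K/W
R_total = 0.1107 K/W
Q = ΔT/R_total = 62/0.1107

Q ≈ 560 W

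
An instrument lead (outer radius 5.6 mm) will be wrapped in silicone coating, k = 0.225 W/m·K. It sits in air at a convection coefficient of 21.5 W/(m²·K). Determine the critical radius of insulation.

r_cr ≈ 10.5 mm

For a cylinder r_cr = k/h = 0.225/21.5
r_cr = 10.5 mm; since the bare radius (5.6 mm) is below r_cr, adding a thin layer of insulation will *increase* heat loss.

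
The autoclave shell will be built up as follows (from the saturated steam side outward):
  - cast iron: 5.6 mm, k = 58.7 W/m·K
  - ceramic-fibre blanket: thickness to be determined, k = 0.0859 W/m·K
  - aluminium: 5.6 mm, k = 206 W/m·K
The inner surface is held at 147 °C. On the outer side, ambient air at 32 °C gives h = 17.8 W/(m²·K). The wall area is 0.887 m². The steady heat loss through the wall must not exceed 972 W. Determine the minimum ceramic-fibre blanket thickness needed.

L ≈ 4.18 mm

Treating each layer as a thermal resistance in series:
R_cast iron = L/(kA) = 0.0056/(58.7×0.887) = 1.076×10^-4 K/W
R_aluminium = L/(kA) = 0.0056/(206×0.887) = 3.065×10^-5 K/W
R_outer film = 1/(h_o·A) = 1/(17.8×0.887) = 0.06334 K/W
Sum of the known resistances R_other = 0.06348 K/W
Required total resistance R_tot = ΔT/Q_allow = 115/972 = 0.1183 K/W
R_ceramic-fibre blanket = R_tot − R_other = 0.05484 K/W
L = R·k·A = 0.05484×0.0859×0.887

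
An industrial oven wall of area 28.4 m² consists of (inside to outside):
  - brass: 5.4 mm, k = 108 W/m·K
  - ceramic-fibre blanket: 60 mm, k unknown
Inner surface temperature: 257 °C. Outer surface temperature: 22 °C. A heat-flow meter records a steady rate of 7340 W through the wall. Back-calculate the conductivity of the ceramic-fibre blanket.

Using the resistance-network approach (series):
R_brass = L/(kA) = 0.0054/(108×28.4) = 1.761×10^-6 K/W
Sum of known resistances R_other = 1.761×10^-6 K/W
Total R = ΔT/Q = 235/7340 = 0.03202 K/W
R_ceramic-fibre blanket = R_total − R_other = 0.03201 K/W
k = L/(R·A) = 0.06/(0.03201×28.4)

k ≈ 0.066 W/(m·K)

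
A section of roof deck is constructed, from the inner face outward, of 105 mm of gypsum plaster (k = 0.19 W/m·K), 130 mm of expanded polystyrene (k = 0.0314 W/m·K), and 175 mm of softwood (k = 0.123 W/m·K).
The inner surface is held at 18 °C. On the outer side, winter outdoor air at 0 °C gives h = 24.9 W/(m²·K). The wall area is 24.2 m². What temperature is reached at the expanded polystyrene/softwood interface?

T ≈ 4.28 °C

Model the wall as resistances in series:
R_gypsum plaster = L/(kA) = 0.105/(0.19×24.2) = 0.02284 K/W
R_expanded polystyrene = L/(kA) = 0.13/(0.0314×24.2) = 0.1711 K/W
R_softwood = L/(kA) = 0.175/(0.123×24.2) = 0.05879 K/W
R_outer film = 1/(h_o·A) = 1/(24.9×24.2) = 0.00166 K/W
R_total = 0.2544 K/W;  Q = ΔT/R_total = 18/0.2544 = 70.76 W
T_interface = T_inner − Q·ΣR(inner→interface) = 18 − 70.8×0.1939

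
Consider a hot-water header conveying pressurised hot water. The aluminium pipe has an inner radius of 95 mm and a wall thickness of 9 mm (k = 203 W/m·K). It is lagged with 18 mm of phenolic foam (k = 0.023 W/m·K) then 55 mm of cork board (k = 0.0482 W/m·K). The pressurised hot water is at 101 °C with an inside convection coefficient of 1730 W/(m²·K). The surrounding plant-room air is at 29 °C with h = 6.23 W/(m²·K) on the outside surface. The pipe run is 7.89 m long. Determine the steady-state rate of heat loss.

For a radial system each layer contributes R = ln(r_out/r_in)/(2πkL); films add R = 1/(hA).
R_inner film = 1/(h_i·2πr₁L) = 1/(1730×2π×0.095×7.89) = 1.227×10^-4 K/W
R_aluminium pipe wall = ln(104/95)/(2π×203×7.89) = 8.994×10^-6 K/W
R_phenolic foam = ln(122/104)/(2π×0.023×7.89) = 0.14 K/W
R_cork board = ln(177/122)/(2π×0.0482×7.89) = 0.1557 K/W
R_outer film = 1/(h_o·2πr_oL) = 1/(6.23×2π×0.177×7.89) = 0.01829 K/W
R_total = 0.3142 K/W
Q = ΔT/R_total = 72/0.3142

Q ≈ 229 W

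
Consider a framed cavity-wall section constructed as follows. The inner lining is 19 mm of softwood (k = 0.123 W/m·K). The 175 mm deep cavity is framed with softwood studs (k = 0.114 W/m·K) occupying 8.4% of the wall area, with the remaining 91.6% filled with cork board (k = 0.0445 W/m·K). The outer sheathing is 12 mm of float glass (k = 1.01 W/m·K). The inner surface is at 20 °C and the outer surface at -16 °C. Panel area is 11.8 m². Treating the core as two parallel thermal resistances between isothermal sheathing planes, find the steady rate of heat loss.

Sheathing layers in series; stud and cavity paths in parallel between them.
R_inner = 0.019/(0.123×11.8) = 0.01309 K/W
R_stud  = 0.175/(0.114×0.084×11.8) = 1.549 K/W
R_cav   = 0.175/(0.0445×0.916×11.8) = 0.3638 K/W
1/R_core = 1/R_stud + 1/R_cav → R_core = 0.2946 K/W
R_outer = 0.012/(1.01×11.8) = 0.001007 K/W
R_total = 0.3087 K/W
Q = ΔT/R_total = 36/0.3087

Q ≈ 117 W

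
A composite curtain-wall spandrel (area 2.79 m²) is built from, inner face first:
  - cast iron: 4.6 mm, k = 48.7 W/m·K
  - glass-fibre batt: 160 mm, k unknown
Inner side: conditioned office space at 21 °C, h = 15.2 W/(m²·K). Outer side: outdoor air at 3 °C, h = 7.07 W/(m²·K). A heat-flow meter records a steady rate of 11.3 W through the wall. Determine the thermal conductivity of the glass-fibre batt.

k ≈ 0.0378 W/(m·K)

Thermal resistances in series:
R_inner film = 1/(h_i·A) = 1/(15.2×2.79) = 0.02358 K/W
R_cast iron = L/(kA) = 0.0046/(48.7×2.79) = 3.386×10^-5 K/W
R_outer film = 1/(h_o·A) = 1/(7.07×2.79) = 0.0507 K/W
Sum of known resistances R_other = 0.07431 K/W
Total R = ΔT/Q = 18/11.3 = 1.593 K/W
R_glass-fibre batt = R_total − R_other = 1.519 K/W
k = L/(R·A) = 0.16/(1.519×2.79)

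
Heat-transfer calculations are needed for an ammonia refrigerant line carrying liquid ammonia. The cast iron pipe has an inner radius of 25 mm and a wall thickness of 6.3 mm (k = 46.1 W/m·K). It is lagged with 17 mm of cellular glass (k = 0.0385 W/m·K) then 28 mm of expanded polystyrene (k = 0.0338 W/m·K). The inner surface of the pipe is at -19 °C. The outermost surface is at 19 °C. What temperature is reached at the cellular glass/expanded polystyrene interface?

Cylindrical conduction, so R = ln(r₂/r₁)/(2πkL) per layer, in series:
R_cast iron pipe wall = ln(31.3/25)/(2π×46.1×1) = 7.759×10^-4 K/W
R_cellular glass = ln(48.3/31.3)/(2π×0.0385×1) = 1.793 K/W
R_expanded polystyrene = ln(76.3/48.3)/(2π×0.0338×1) = 2.153 K/W
R_total = 3.947 K/W
Q = ΔT/R_total = 38/3.947
Q = 9.63 W/m
T_interface = T_inner + Q·ΣR(inner→interface) = -19 + 9.63×1.794

T ≈ -1.73 °C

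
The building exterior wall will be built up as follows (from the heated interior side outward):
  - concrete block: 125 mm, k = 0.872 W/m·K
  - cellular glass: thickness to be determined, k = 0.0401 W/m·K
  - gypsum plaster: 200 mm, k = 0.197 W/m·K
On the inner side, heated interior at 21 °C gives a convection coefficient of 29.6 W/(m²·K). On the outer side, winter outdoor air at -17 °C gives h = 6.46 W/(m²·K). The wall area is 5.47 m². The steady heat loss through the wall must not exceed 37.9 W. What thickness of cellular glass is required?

Treating each layer as a thermal resistance in series:
R_inner film = 1/(h_i·A) = 1/(29.6×5.47) = 0.006176 K/W
R_concrete block = L/(kA) = 0.125/(0.872×5.47) = 0.02621 K/W
R_gypsum plaster = L/(kA) = 0.2/(0.197×5.47) = 0.1856 K/W
R_outer film = 1/(h_o·A) = 1/(6.46×5.47) = 0.0283 K/W
Sum of the known resistances R_other = 0.2463 K/W
Required total resistance R_tot = ΔT/Q_allow = 38/37.9 = 1.003 K/W
R_cellular glass = R_tot − R_other = 0.7564 K/W
L = R·k·A = 0.7564×0.0401×5.47

L ≈ 166 mm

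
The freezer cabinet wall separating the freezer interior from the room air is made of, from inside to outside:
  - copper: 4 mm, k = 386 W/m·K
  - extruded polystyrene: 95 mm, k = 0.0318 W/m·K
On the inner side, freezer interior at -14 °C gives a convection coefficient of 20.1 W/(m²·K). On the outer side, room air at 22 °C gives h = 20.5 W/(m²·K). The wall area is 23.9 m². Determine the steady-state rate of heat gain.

Q ≈ 279 W

Using the resistance-network approach (series):
R_inner film = 1/(h_i·A) = 1/(20.1×23.9) = 0.002082 K/W
R_copper = L/(kA) = 0.004/(386×23.9) = 4.336×10^-7 K/W
R_extruded polystyrene = L/(kA) = 0.095/(0.0318×23.9) = 0.125 K/W
R_outer film = 1/(h_o·A) = 1/(20.5×23.9) = 0.002041 K/W
R_total = 0.1291 K/W
Q = ΔT / R_total = 36 / 0.1291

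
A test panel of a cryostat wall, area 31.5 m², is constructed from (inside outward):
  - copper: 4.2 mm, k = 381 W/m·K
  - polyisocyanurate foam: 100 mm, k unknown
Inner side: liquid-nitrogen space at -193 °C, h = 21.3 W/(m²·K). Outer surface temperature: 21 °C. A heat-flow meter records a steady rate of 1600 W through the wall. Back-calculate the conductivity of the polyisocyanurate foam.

k ≈ 0.024 W/(m·K)

Model the wall as resistances in series:
R_inner film = 1/(h_i·A) = 1/(21.3×31.5) = 0.00149 K/W
R_copper = L/(kA) = 0.0042/(381×31.5) = 3.5×10^-7 K/W
Sum of known resistances R_other = 0.001491 K/W
Total R = ΔT/Q = 214/1600 = 0.1338 K/W
R_polyisocyanurate foam = R_total − R_other = 0.1323 K/W
k = L/(R·A) = 0.1/(0.1323×31.5)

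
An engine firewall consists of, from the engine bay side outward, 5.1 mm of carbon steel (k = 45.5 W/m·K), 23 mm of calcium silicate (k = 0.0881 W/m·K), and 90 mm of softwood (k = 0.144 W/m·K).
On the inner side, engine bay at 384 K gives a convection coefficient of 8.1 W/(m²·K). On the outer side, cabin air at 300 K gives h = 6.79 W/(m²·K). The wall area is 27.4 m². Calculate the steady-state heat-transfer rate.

Treating each layer as a thermal resistance in series:
R_inner film = 1/(h_i·A) = 1/(8.1×27.4) = 0.004506 K/W
R_carbon steel = L/(kA) = 0.0051/(45.5×27.4) = 4.091×10^-6 K/W
R_calcium silicate = L/(kA) = 0.023/(0.0881×27.4) = 0.009528 K/W
R_softwood = L/(kA) = 0.09/(0.144×27.4) = 0.02281 K/W
R_outer film = 1/(h_o·A) = 1/(6.79×27.4) = 0.005375 K/W
R_total = 0.04222 K/W
Q = ΔT / R_total = 84 / 0.04222

Q ≈ 1990 W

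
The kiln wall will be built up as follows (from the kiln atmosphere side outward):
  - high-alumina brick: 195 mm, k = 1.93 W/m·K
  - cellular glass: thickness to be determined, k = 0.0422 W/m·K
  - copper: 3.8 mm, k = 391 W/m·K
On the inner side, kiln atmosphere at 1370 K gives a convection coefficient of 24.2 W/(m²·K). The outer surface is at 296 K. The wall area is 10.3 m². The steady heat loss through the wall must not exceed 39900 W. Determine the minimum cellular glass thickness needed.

Treating each layer as a thermal resistance in series:
R_inner film = 1/(h_i·A) = 1/(24.2×10.3) = 0.004012 K/W
R_high-alumina brick = L/(kA) = 0.195/(1.93×10.3) = 0.009809 K/W
R_copper = L/(kA) = 0.0038/(391×10.3) = 9.436×10^-7 K/W
Sum of the known resistances R_other = 0.01382 K/W
Required total resistance R_tot = ΔT/Q_allow = 1074/39900 = 0.02692 K/W
R_cellular glass = R_tot − R_other = 0.0131 K/W
L = R·k·A = 0.0131×0.0422×10.3

L ≈ 5.69 mm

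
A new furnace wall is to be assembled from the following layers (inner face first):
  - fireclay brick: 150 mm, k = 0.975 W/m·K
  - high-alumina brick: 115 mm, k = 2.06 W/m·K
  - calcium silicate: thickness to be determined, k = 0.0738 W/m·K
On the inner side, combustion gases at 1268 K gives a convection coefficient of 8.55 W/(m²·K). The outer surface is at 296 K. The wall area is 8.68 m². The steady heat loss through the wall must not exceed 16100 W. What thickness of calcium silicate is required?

Using the resistance-network approach (series):
R_inner film = 1/(h_i·A) = 1/(8.55×8.68) = 0.01347 K/W
R_fireclay brick = L/(kA) = 0.15/(0.975×8.68) = 0.01772 K/W
R_high-alumina brick = L/(kA) = 0.115/(2.06×8.68) = 0.006431 K/W
Sum of the known resistances R_other = 0.03763 K/W
Required total resistance R_tot = ΔT/Q_allow = 972/16100 = 0.06037 K/W
R_calcium silicate = R_tot − R_other = 0.02274 K/W
L = R·k·A = 0.02274×0.0738×8.68

L ≈ 14.6 mm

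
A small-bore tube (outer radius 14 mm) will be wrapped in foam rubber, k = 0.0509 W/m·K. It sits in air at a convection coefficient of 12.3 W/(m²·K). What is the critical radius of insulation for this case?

r_cr ≈ 4.14 mm

For a cylinder r_cr = k/h = 0.0509/12.3
r_cr = 4.14 mm; since the bare radius (14 mm) is above r_cr, any added insulation will reduce heat loss.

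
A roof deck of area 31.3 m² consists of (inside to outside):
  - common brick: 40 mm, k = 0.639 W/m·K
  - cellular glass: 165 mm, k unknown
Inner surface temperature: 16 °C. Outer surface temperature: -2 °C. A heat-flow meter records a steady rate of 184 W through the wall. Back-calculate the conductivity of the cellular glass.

Series thermal resistances:
R_common brick = L/(kA) = 0.04/(0.639×31.3) = 0.002 K/W
Sum of known resistances R_other = 0.002 K/W
Total R = ΔT/Q = 18/184 = 0.09783 K/W
R_cellular glass = R_total − R_other = 0.09583 K/W
k = L/(R·A) = 0.165/(0.09583×31.3)

k ≈ 0.055 W/(m·K)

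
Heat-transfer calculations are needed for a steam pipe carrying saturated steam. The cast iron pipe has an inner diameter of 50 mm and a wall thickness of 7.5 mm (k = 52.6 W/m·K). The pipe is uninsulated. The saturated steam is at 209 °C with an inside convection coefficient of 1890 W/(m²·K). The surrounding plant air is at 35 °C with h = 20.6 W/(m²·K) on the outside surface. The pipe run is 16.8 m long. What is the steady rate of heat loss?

Q ≈ 12100 W

Radial resistances (cylindrical: R_cond = ln(r_o/r_i)/(2πkL), R_conv = 1/(h·2πrL)):
R_inner film = 1/(h_i·2πr₁L) = 1/(1890×2π×0.025×16.8) = 2.005×10^-4 K/W
R_cast iron pipe wall = ln(32.5/25)/(2π×52.6×16.8) = 4.725×10^-5 K/W
R_outer film = 1/(h_o·2πr_oL) = 1/(20.6×2π×0.0325×16.8) = 0.01415 K/W
R_total = 0.0144 K/W
Q = ΔT/R_total = 174/0.0144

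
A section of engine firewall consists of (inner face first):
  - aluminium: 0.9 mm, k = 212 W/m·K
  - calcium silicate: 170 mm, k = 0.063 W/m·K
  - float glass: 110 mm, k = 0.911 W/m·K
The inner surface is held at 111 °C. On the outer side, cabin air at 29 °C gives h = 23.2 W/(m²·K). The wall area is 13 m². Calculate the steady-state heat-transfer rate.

Q ≈ 372 W

Model the wall as resistances in series:
R_aluminium = L/(kA) = 0.0009/(212×13) = 3.266×10^-7 K/W
R_calcium silicate = L/(kA) = 0.17/(0.063×13) = 0.2076 K/W
R_float glass = L/(kA) = 0.11/(0.911×13) = 0.009288 K/W
R_outer film = 1/(h_o·A) = 1/(23.2×13) = 0.003316 K/W
R_total = 0.2202 K/W
Q = ΔT / R_total = 82 / 0.2202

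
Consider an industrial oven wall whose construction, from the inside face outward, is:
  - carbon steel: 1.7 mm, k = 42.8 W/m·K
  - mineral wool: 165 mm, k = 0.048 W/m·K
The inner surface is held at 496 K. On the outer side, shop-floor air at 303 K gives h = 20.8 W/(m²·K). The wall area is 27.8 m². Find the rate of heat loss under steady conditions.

Q ≈ 1540 W

Using the resistance-network approach (series):
R_carbon steel = L/(kA) = 0.0017/(42.8×27.8) = 1.429×10^-6 K/W
R_mineral wool = L/(kA) = 0.165/(0.048×27.8) = 0.1237 K/W
R_outer film = 1/(h_o·A) = 1/(20.8×27.8) = 0.001729 K/W
R_total = 0.1254 K/W
Q = ΔT / R_total = 193 / 0.1254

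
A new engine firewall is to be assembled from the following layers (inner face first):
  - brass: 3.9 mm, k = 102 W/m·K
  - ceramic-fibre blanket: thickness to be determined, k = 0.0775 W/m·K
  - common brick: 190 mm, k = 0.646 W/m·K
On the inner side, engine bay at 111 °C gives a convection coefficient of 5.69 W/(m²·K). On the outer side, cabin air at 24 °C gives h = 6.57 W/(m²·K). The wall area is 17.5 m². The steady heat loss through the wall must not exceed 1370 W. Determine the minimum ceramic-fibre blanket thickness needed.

L ≈ 37.9 mm

Series thermal resistances:
R_inner film = 1/(h_i·A) = 1/(5.69×17.5) = 0.01004 K/W
R_brass = L/(kA) = 0.0039/(102×17.5) = 2.185×10^-6 K/W
R_common brick = L/(kA) = 0.19/(0.646×17.5) = 0.01681 K/W
R_outer film = 1/(h_o·A) = 1/(6.57×17.5) = 0.008698 K/W
Sum of the known resistances R_other = 0.03555 K/W
Required total resistance R_tot = ΔT/Q_allow = 87/1370 = 0.0635 K/W
R_ceramic-fibre blanket = R_tot − R_other = 0.02795 K/W
L = R·k·A = 0.02795×0.0775×17.5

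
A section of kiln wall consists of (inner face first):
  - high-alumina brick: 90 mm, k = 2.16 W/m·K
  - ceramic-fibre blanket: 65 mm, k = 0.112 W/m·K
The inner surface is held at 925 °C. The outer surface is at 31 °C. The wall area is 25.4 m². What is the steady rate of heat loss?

Q ≈ 36500 W

Using the resistance-network approach (series):
R_high-alumina brick = L/(kA) = 0.09/(2.16×25.4) = 0.00164 K/W
R_ceramic-fibre blanket = L/(kA) = 0.065/(0.112×25.4) = 0.02285 K/W
R_total = 0.02449 K/W
Q = ΔT / R_total = 894 / 0.02449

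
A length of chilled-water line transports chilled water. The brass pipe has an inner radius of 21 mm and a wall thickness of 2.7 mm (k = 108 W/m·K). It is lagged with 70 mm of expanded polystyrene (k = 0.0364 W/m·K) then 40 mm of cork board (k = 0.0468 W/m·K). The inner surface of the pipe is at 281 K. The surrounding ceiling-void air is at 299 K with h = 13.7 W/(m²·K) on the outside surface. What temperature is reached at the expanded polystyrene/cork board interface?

T ≈ 296 K

Cylindrical conduction, so R = ln(r₂/r₁)/(2πkL) per layer, in series:
R_brass pipe wall = ln(23.7/21)/(2π×108×1) = 1.782×10^-4 K/W
R_expanded polystyrene = ln(93.7/23.7)/(2π×0.0364×1) = 6.01 K/W
R_cork board = ln(133.7/93.7)/(2π×0.0468×1) = 1.209 K/W
R_outer film = 1/(h_o·2πr_oL) = 1/(13.7×2π×0.1337×1) = 0.08689 K/W
R_total = 7.306 K/W
Q = ΔT/R_total = 18/7.306
Q = 2.46 W/m
T_interface = T_inner + Q·ΣR(inner→interface) = 281 + 2.46×6.011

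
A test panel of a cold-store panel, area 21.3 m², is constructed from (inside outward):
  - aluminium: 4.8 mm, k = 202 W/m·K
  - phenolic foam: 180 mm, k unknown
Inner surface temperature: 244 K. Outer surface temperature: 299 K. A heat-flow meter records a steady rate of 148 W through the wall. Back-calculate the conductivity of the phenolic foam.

k ≈ 0.0227 W/(m·K)

Treating each layer as a thermal resistance in series:
R_aluminium = L/(kA) = 0.0048/(202×21.3) = 1.116×10^-6 K/W
Sum of known resistances R_other = 1.116×10^-6 K/W
Total R = ΔT/Q = 55/148 = 0.3716 K/W
R_phenolic foam = R_total − R_other = 0.3716 K/W
k = L/(R·A) = 0.18/(0.3716×21.3)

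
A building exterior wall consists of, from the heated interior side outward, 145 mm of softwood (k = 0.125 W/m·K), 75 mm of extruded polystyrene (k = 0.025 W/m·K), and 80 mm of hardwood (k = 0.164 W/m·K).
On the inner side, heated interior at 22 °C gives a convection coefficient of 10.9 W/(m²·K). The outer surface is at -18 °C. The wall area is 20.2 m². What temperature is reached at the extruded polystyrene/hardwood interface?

T ≈ -13.9 °C

Treating each layer as a thermal resistance in series:
R_inner film = 1/(h_i·A) = 1/(10.9×20.2) = 0.004542 K/W
R_softwood = L/(kA) = 0.145/(0.125×20.2) = 0.05743 K/W
R_extruded polystyrene = L/(kA) = 0.075/(0.025×20.2) = 0.1485 K/W
R_hardwood = L/(kA) = 0.08/(0.164×20.2) = 0.02415 K/W
R_total = 0.2346 K/W;  Q = ΔT/R_total = 40/0.2346 = 170.5 W
T_interface = T_inner − Q·ΣR(inner→interface) = 22 − 170×0.2105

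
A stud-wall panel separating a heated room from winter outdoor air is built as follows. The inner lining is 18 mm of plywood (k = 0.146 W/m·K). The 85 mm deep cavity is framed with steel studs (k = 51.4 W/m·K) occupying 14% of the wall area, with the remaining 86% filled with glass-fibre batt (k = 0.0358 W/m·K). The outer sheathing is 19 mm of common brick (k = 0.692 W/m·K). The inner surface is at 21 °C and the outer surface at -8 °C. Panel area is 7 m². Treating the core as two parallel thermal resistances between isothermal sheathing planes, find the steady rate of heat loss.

Q ≈ 1250 W

Sheathing layers in series; stud and cavity paths in parallel between them.
R_inner = 0.018/(0.146×7) = 0.01761 K/W
R_stud  = 0.085/(51.4×0.14×7) = 0.001687 K/W
R_cav   = 0.085/(0.0358×0.86×7) = 0.3944 K/W
1/R_core = 1/R_stud + 1/R_cav → R_core = 0.00168 K/W
R_outer = 0.019/(0.692×7) = 0.003922 K/W
R_total = 0.02322 K/W
Q = ΔT/R_total = 29/0.02322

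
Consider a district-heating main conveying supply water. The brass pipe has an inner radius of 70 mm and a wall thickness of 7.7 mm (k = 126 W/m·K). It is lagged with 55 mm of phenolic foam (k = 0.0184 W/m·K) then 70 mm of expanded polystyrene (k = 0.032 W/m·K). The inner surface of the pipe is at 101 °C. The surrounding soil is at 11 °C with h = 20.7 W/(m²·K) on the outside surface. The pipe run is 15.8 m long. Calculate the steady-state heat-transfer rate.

Q ≈ 210 W

For a radial system each layer contributes R = ln(r_out/r_in)/(2πkL); films add R = 1/(hA).
R_brass pipe wall = ln(77.7/70)/(2π×126×15.8) = 8.343×10^-6 K/W
R_phenolic foam = ln(132.7/77.7)/(2π×0.0184×15.8) = 0.293 K/W
R_expanded polystyrene = ln(202.7/132.7)/(2π×0.032×15.8) = 0.1334 K/W
R_outer film = 1/(h_o·2πr_oL) = 1/(20.7×2π×0.2027×15.8) = 0.002401 K/W
R_total = 0.4288 K/W
Q = ΔT/R_total = 90/0.4288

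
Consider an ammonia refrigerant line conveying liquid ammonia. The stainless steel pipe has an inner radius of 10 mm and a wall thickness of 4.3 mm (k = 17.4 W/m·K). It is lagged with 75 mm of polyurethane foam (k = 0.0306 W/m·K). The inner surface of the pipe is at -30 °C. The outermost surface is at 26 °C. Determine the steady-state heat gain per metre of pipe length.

Radial resistances (cylindrical: R_cond = ln(r_o/r_i)/(2πkL), R_conv = 1/(h·2πrL)):
R_stainless steel pipe wall = ln(14.3/10)/(2π×17.4×1) = 0.003272 K/W
R_polyurethane foam = ln(89.3/14.3)/(2π×0.0306×1) = 9.527 K/W
R_total = 9.53 K/W
Q = ΔT/R_total = 56/9.53

q′ ≈ 5.88 W/m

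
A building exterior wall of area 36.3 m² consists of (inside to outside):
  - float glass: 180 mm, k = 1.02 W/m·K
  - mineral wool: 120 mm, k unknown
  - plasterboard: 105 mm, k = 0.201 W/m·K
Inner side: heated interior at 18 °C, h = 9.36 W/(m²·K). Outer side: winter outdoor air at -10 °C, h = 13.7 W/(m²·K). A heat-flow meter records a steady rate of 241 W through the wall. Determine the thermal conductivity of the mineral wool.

Series thermal resistances:
R_inner film = 1/(h_i·A) = 1/(9.36×36.3) = 0.002943 K/W
R_float glass = L/(kA) = 0.18/(1.02×36.3) = 0.004861 K/W
R_plasterboard = L/(kA) = 0.105/(0.201×36.3) = 0.01439 K/W
R_outer film = 1/(h_o·A) = 1/(13.7×36.3) = 0.002011 K/W
Sum of known resistances R_other = 0.02421 K/W
Total R = ΔT/Q = 28/241 = 0.1162 K/W
R_mineral wool = R_total − R_other = 0.09198 K/W
k = L/(R·A) = 0.12/(0.09198×36.3)

k ≈ 0.0359 W/(m·K)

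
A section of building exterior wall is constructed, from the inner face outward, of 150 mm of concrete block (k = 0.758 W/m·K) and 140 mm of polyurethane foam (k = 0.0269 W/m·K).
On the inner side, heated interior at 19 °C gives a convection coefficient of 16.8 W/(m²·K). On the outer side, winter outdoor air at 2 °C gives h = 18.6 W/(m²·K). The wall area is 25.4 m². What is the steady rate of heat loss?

Thermal resistances in series:
R_inner film = 1/(h_i·A) = 1/(16.8×25.4) = 0.002343 K/W
R_concrete block = L/(kA) = 0.15/(0.758×25.4) = 0.007791 K/W
R_polyurethane foam = L/(kA) = 0.14/(0.0269×25.4) = 0.2049 K/W
R_outer film = 1/(h_o·A) = 1/(18.6×25.4) = 0.002117 K/W
R_total = 0.2172 K/W
Q = ΔT / R_total = 17 / 0.2172

Q ≈ 78.3 W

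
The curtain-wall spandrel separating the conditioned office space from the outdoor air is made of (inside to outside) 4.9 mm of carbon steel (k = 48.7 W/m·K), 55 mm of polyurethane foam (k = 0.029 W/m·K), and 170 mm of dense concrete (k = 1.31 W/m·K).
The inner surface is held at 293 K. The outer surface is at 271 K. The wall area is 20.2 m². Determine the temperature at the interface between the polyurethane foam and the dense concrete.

Model the wall as resistances in series:
R_carbon steel = L/(kA) = 0.0049/(48.7×20.2) = 4.981×10^-6 K/W
R_polyurethane foam = L/(kA) = 0.055/(0.029×20.2) = 0.09389 K/W
R_dense concrete = L/(kA) = 0.17/(1.31×20.2) = 0.006424 K/W
R_total = 0.1003 K/W;  Q = ΔT/R_total = 22/0.1003 = 219.3 W
T_interface = T_inner − Q·ΣR(inner→interface) = 293 − 219×0.09389

T ≈ 272 K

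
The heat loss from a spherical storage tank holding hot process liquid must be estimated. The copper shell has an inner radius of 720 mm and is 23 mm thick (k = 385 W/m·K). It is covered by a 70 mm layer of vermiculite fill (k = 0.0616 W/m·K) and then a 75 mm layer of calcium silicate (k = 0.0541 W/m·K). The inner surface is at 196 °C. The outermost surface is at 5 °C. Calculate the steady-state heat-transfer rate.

Radial (spherical) resistances in series:
R_copper shell = (1/0.72 − 1/0.743)/(4π×385) = 8.887×10^-6 K/W
R_vermiculite fill = (1/0.743 − 1/0.813)/(4π×0.0616) = 0.1497 K/W
R_calcium silicate = (1/0.813 − 1/0.888)/(4π×0.0541) = 0.1528 K/W
R_total = 0.3025 K/W
Q = ΔT/R_total = 191/0.3025

Q ≈ 631 W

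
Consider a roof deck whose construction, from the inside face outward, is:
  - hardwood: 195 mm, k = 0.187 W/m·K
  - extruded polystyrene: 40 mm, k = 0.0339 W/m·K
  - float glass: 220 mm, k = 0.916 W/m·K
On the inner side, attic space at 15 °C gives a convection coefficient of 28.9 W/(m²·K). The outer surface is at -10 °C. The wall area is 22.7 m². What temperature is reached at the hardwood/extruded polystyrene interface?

Using the resistance-network approach (series):
R_inner film = 1/(h_i·A) = 1/(28.9×22.7) = 0.001524 K/W
R_hardwood = L/(kA) = 0.195/(0.187×22.7) = 0.04594 K/W
R_extruded polystyrene = L/(kA) = 0.04/(0.0339×22.7) = 0.05198 K/W
R_float glass = L/(kA) = 0.22/(0.916×22.7) = 0.01058 K/W
R_total = 0.11 K/W;  Q = ΔT/R_total = 25/0.11 = 227.2 W
T_interface = T_inner − Q·ΣR(inner→interface) = 15 − 227×0.04746

T ≈ 4.22 °C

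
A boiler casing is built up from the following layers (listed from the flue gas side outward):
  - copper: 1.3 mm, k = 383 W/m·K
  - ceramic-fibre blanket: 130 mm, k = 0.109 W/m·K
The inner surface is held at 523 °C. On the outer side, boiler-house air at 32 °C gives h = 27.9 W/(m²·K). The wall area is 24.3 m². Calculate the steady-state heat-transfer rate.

Thermal resistances in series:
R_copper = L/(kA) = 0.0013/(383×24.3) = 1.397×10^-7 K/W
R_ceramic-fibre blanket = L/(kA) = 0.13/(0.109×24.3) = 0.04908 K/W
R_outer film = 1/(h_o·A) = 1/(27.9×24.3) = 0.001475 K/W
R_total = 0.05056 K/W
Q = ΔT / R_total = 491 / 0.05056

Q ≈ 9710 W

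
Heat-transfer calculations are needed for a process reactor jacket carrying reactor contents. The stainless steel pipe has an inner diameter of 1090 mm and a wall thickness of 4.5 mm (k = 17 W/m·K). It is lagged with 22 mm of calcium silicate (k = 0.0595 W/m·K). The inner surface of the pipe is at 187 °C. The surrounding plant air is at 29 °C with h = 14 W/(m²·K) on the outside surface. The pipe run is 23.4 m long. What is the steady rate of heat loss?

Q ≈ 29600 W

For a radial system each layer contributes R = ln(r_out/r_in)/(2πkL); films add R = 1/(hA).
R_stainless steel pipe wall = ln(549.5/545)/(2π×17×23.4) = 3.29×10^-6 K/W
R_calcium silicate = ln(571.5/549.5)/(2π×0.0595×23.4) = 0.004487 K/W
R_outer film = 1/(h_o·2πr_oL) = 1/(14×2π×0.5715×23.4) = 8.501×10^-4 K/W
R_total = 0.005341 K/W
Q = ΔT/R_total = 158/0.005341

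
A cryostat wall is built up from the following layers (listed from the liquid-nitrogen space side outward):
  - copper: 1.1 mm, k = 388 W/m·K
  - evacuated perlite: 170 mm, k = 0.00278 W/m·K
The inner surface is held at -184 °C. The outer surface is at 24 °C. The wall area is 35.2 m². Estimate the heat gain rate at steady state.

Q ≈ 120 W

Thermal resistances in series:
R_copper = L/(kA) = 0.0011/(388×35.2) = 8.054×10^-8 K/W
R_evacuated perlite = L/(kA) = 0.17/(0.00278×35.2) = 1.737 K/W
R_total = 1.737 K/W
Q = ΔT / R_total = 208 / 1.737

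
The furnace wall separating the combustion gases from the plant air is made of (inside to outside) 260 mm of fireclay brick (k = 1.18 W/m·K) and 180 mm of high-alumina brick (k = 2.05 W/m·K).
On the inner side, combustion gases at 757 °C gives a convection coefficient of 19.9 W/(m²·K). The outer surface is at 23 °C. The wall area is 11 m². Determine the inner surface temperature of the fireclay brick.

T ≈ 654 °C

Model the wall as resistances in series:
R_inner film = 1/(h_i·A) = 1/(19.9×11) = 0.004568 K/W
R_fireclay brick = L/(kA) = 0.26/(1.18×11) = 0.02003 K/W
R_high-alumina brick = L/(kA) = 0.18/(2.05×11) = 0.007982 K/W
R_total = 0.03258 K/W;  Q = ΔT/R_total = 734/0.03258 = 22530 W
T_interface = T_inner − Q·ΣR(inner→interface) = 757 − 22500×0.004568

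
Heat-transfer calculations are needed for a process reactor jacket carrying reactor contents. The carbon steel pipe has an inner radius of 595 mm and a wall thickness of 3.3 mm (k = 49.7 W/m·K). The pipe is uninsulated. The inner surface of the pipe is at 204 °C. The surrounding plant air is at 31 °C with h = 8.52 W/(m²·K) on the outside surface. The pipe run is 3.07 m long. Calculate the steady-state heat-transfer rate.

Cylindrical conduction, so R = ln(r₂/r₁)/(2πkL) per layer, in series:
R_carbon steel pipe wall = ln(598.3/595)/(2π×49.7×3.07) = 5.769×10^-6 K/W
R_outer film = 1/(h_o·2πr_oL) = 1/(8.52×2π×0.5983×3.07) = 0.01017 K/W
R_total = 0.01018 K/W
Q = ΔT/R_total = 173/0.01018

Q ≈ 17000 W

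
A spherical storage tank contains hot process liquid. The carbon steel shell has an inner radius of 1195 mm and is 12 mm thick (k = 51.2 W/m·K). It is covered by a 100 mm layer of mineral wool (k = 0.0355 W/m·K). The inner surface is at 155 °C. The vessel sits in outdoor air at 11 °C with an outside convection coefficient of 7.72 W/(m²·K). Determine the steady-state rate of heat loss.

Radial (spherical) resistances in series:
R_carbon steel shell = (1/1.195 − 1/1.207)/(4π×51.2) = 1.293×10^-5 K/W
R_mineral wool = (1/1.207 − 1/1.307)/(4π×0.0355) = 0.1421 K/W
R_outer film = 1/(h·4πr_o²) = 1/(7.72×4π×1.307²) = 0.006034 K/W
R_total = 0.1481 K/W
Q = ΔT/R_total = 144/0.1481

Q ≈ 972 W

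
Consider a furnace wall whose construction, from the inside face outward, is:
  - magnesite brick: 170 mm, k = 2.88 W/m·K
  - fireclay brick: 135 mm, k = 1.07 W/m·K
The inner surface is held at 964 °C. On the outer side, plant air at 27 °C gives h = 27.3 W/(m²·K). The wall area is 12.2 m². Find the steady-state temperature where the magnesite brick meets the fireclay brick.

Model the wall as resistances in series:
R_magnesite brick = L/(kA) = 0.17/(2.88×12.2) = 0.004838 K/W
R_fireclay brick = L/(kA) = 0.135/(1.07×12.2) = 0.01034 K/W
R_outer film = 1/(h_o·A) = 1/(27.3×12.2) = 0.003002 K/W
R_total = 0.01818 K/W;  Q = ΔT/R_total = 937/0.01818 = 51530 W
T_interface = T_inner − Q·ΣR(inner→interface) = 964 − 51500×0.004838

T ≈ 715 °C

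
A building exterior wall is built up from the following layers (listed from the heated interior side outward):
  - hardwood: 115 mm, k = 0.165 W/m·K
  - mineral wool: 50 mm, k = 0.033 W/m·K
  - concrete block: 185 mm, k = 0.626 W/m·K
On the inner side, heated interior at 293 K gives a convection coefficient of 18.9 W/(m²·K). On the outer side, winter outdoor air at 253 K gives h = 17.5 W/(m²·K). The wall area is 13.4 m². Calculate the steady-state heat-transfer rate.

Model the wall as resistances in series:
R_inner film = 1/(h_i·A) = 1/(18.9×13.4) = 0.003949 K/W
R_hardwood = L/(kA) = 0.115/(0.165×13.4) = 0.05201 K/W
R_mineral wool = L/(kA) = 0.05/(0.033×13.4) = 0.1131 K/W
R_concrete block = L/(kA) = 0.185/(0.626×13.4) = 0.02205 K/W
R_outer film = 1/(h_o·A) = 1/(17.5×13.4) = 0.004264 K/W
R_total = 0.1954 K/W
Q = ΔT / R_total = 40 / 0.1954

Q ≈ 205 W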